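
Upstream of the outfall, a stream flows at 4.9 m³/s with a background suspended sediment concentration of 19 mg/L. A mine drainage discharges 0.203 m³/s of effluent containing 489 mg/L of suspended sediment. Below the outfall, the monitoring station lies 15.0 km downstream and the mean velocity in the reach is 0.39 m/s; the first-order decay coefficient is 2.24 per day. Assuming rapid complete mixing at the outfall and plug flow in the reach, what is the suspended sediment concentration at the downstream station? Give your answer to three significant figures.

13.9 mg/L

Mass balance: C = (4.900·19.00 + 0.2030·489.0) / 5.103 = 192.4/5.103 = 37.70 mg/L.
Travel time t = 15.0·1000 / 0.39 = 38460 s = 10.68 h.
First-order decay: C = 37.70·exp(−k·t) = 37.70·0.3689 = 13.91 mg/L.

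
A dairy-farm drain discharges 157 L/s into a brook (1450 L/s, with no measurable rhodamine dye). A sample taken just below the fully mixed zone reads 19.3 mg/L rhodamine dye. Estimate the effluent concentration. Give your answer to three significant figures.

Mass balance: 1450·0 + 157.0·Cₑ = 1607·19.30
→ Cₑ = (1607·19.30 − 1450·0) / 157.0 = 197.5 mg/L.

198 mg/L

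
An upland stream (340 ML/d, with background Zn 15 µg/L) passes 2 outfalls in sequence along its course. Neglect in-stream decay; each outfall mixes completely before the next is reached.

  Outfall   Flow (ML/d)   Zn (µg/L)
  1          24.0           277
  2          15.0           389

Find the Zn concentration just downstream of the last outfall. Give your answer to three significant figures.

46.4 µg/L

After outfall 1: Q = 340.0 + 24.00 = 364.0 ML/d; C = (340.0·15.00 + 24.00·277.0)/364.0 = 32.27 µg/L.
After outfall 2: Q = 364.0 + 15.00 = 379.0 ML/d; C = (364.0·32.27 + 15.00·389.0)/379.0 = 46.39 µg/L.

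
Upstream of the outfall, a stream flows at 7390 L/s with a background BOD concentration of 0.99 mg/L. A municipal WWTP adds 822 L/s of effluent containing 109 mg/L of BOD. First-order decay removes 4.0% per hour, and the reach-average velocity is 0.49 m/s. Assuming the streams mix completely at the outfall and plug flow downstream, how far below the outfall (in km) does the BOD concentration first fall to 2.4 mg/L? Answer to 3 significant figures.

Flow-weighted average: C = (7390·0.9900 + 822.0·109.0) / 8212 = 96910/8212 = 11.80 mg/L.
4.0%/h lost → k = −ln(1 − 0.04) = 0.04082 h⁻¹.
Set 11.80·exp(−k·t) = 2.4 → t = ln(11.80/2.4)/k = 140500 s = 39.02 h.
Distance = v·t = 0.49·140500 = 68830 m = 68.83 km.

68.8 km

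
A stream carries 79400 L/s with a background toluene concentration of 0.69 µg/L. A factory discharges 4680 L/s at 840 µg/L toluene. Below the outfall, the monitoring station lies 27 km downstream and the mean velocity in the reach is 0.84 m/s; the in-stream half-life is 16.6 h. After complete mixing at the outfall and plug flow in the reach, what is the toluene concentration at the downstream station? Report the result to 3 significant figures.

32.7 µg/L

After mixing, C = (79400·0.6900 + 4680·840.0) / 84080 = 3986000/84080 = 47.41 µg/L.
Travel time t = 27·1000 / 0.84 = 32140 s = 8.929 h.
Half-life 16.6 h → k = ln 2 / 16.6 = 0.04176 h⁻¹ = 1.002 d⁻¹.
First-order decay: C = 47.41·exp(−k·t) = 47.41·0.6888 = 32.65 µg/L.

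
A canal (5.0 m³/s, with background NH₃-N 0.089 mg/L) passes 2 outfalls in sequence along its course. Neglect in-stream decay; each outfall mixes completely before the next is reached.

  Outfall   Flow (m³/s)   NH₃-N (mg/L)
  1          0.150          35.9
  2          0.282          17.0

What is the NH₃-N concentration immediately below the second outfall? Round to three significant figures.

Below outfall 1: Q → 5.150 m³/s, C = (5.000·0.08900 + 0.1500·35.90)/5.150 = 1.132 mg/L.
Below outfall 2: Q → 5.432 m³/s, C = (5.150·1.132 + 0.2820·17.00)/5.432 = 1.956 mg/L.

1.96 mg/L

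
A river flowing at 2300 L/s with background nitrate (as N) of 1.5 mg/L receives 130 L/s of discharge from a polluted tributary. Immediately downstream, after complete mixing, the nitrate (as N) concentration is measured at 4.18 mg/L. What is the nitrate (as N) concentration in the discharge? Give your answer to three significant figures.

Mass balance: 2300·1.500 + 130.0·Cₑ = 2430·4.180
→ Cₑ = (2430·4.180 − 2300·1.500) / 130.0 = 51.60 mg/L.

51.6 mg/L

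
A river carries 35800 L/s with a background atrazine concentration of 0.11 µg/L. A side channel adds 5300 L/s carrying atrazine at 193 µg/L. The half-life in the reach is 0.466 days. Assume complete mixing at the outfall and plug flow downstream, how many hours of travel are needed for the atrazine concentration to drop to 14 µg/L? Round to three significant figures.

Conservation of mass: C = (35800·0.1100 + 5300·193.0) / 41100 = 1027000/41100 = 24.98 µg/L.
Half-life 0.466 d → k = ln 2 / 0.466 = 1.487 d⁻¹.
24.98·exp(−k·t) = 14 → t = ln(24.98/14)/k = 33640 s = 9.345 h.

9.35 h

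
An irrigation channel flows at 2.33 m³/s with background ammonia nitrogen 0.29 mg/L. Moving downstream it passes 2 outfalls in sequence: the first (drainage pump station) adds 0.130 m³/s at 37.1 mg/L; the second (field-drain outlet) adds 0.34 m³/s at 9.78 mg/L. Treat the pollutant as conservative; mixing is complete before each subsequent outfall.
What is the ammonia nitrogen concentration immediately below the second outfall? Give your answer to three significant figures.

Below outfall 1: Q → 2.460 m³/s, C = (2.330·0.2900 + 0.1300·37.10)/2.460 = 2.235 mg/L.
Below outfall 2: Q → 2.800 m³/s, C = (2.460·2.235 + 0.3400·9.780)/2.800 = 3.151 mg/L.

3.15 mg/L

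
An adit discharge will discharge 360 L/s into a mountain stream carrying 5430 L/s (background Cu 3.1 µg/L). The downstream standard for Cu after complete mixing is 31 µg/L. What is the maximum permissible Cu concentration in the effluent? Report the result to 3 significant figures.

At the limit, (Qr·Cr + Qe·Cₑ)/(Qr + Qe) = 31:
Cₑ = (5790·31 − 5430·3.100) / 360.0 = 451.8 µg/L.

452 µg/L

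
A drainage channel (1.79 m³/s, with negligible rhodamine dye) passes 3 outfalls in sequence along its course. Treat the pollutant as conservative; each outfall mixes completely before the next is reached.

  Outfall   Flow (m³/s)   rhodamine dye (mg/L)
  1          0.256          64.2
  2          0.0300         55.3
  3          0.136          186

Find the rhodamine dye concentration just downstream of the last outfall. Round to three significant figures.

After outfall 1: Q = 1.790 + 0.2560 = 2.046 m³/s; C = (1.790·0 + 0.2560·64.20)/2.046 = 8.033 mg/L.
After outfall 2: Q = 2.046 + 0.03000 = 2.076 m³/s; C = (2.046·8.033 + 0.03000·55.30)/2.076 = 8.716 mg/L.
After outfall 3: Q = 2.076 + 0.1360 = 2.212 m³/s; C = (2.076·8.716 + 0.1360·186.0)/2.212 = 19.62 mg/L.

19.6 mg/L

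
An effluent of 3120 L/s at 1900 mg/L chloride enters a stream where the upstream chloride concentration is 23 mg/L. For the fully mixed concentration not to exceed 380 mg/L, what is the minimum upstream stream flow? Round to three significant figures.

Set C_mix = 380: (Q·23.00 + 3120·1900) / (Q + 3120) = 380
→ Q = 3120·(1900 − 380)/(380 − 23.00) = 13280 L/s.

13300 L/s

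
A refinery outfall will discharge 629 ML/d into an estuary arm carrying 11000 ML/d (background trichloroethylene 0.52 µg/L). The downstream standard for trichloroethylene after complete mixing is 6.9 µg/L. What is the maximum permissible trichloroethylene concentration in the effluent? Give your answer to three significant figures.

118 µg/L

At the limit, (Qr·Cr + Qe·Cₑ)/(Qr + Qe) = 6.9:
Cₑ = (11630·6.9 − 11000·0.5200) / 629.0 = 118.5 µg/L.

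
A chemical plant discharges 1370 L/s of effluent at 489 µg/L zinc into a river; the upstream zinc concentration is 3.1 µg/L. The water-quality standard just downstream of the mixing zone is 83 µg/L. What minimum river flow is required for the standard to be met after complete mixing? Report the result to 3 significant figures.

6960 L/s

Set C_mix = 83: (Q·3.100 + 1370·489.0) / (Q + 1370) = 83
→ Q = 1370·(489.0 − 83)/(83 − 3.100) = 6961 L/s.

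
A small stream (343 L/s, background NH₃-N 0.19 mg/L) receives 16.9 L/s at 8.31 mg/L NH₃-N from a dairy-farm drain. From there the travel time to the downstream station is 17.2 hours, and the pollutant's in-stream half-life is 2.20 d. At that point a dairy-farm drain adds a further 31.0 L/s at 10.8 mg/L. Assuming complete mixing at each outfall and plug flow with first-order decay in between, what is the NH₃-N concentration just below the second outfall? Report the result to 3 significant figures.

After mixing, C = (343.0·0.1900 + 16.90·8.310) / 359.9 = 205.6/359.9 = 0.5713 mg/L; combined flow 359.9 L/s.
Half-life 2.20 d → k = ln 2 / 2.20 = 0.3151 d⁻¹.
After decay, C = 0.5713 × e^(−kt) = 0.5713 × 0.7979 = 0.4558 mg/L.
At the second outfall, C = (359.9·0.4558 + 31.00·10.80) / (359.9 + 31.00) = 1.276 mg/L.

1.28 mg/L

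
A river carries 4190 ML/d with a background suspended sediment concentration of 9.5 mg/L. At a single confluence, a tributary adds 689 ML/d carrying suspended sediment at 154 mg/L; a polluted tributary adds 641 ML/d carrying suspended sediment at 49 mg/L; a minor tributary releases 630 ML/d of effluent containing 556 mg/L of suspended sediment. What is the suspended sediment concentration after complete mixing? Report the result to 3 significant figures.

85.8 mg/L

Conservation of mass: C = (4190·9.500 + 689.0·154.0 + 641.0·49.00 + 630.0·556.0) / 6150 = 527600/6150 = 85.79 mg/L.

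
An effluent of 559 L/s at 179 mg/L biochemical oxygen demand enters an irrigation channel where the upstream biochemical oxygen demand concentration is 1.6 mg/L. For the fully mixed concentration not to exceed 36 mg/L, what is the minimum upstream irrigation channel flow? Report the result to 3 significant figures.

2320 L/s

Set C_mix = 36: (Q·1.600 + 559.0·179.0) / (Q + 559.0) = 36
→ Q = 559.0·(179.0 − 36)/(36 − 1.600) = 2324 L/s.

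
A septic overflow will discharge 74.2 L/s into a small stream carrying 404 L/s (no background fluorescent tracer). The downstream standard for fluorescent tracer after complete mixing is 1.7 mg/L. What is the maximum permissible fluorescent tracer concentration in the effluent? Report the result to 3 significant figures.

11.0 mg/L

At the limit, (Qr·Cr + Qe·Cₑ)/(Qr + Qe) = 1.7:
Cₑ = (478.2·1.7 − 404.0·0) / 74.20 = 10.96 mg/L.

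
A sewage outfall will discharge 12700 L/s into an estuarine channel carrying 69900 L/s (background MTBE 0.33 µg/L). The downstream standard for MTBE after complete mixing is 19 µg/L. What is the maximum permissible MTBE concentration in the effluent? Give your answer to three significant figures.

At the limit, (Qr·Cr + Qe·Cₑ)/(Qr + Qe) = 19:
Cₑ = (82600·19 − 69900·0.3300) / 12700 = 121.8 µg/L.

122 µg/L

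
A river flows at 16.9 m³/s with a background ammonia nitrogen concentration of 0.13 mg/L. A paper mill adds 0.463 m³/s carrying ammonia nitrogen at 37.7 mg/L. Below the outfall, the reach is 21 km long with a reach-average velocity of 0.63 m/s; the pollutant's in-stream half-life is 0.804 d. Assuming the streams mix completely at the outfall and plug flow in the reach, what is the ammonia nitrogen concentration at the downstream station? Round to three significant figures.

Flow-weighted average: C = (16.90·0.1300 + 0.4630·37.70) / 17.36 = 19.65/17.36 = 1.132 mg/L.
Travel time t = 21·1000 / 0.63 = 33330 s = 9.259 h.
Half-life 0.804 d → k = ln 2 / 0.804 = 0.8621 d⁻¹.
After decay, C = 1.132 × e^(−kt) = 1.132 × 0.7171 = 0.8116 mg/L.

0.812 mg/L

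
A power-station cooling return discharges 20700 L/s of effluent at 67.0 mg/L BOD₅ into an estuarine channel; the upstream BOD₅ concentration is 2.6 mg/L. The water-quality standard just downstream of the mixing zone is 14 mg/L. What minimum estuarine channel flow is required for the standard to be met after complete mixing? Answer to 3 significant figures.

Set C_mix = 14: (Q·2.600 + 20700·67.00) / (Q + 20700) = 14
→ Q = 20700·(67.00 − 14)/(14 − 2.600) = 96240 L/s.

96200 L/s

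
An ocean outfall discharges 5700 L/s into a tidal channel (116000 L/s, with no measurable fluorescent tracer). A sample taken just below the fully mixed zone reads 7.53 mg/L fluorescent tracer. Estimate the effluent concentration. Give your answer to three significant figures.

161 mg/L

Mass balance: 116000·0 + 5700·Cₑ = 121700·7.530
→ Cₑ = (121700·7.530 − 116000·0) / 5700 = 160.8 mg/L.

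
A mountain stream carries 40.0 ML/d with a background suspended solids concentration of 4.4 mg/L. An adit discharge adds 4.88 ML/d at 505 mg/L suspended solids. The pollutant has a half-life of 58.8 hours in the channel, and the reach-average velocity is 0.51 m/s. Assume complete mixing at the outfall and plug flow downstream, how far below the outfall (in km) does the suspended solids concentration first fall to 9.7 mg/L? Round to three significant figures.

281 km

Mixed concentration C = ΣQC/ΣQ = (40.00·4.400 + 4.880·505.0) / 44.88 = 2640/44.88 = 58.83 mg/L.
Half-life 58.8 h → k = ln 2 / 58.8 = 0.01179 h⁻¹ = 0.2829 d⁻¹.
Set 58.83·exp(−k·t) = 9.7 → t = ln(58.83/9.7)/k = 550500 s = 152.9 h.
Distance = v·t = 0.51·550500 = 280700 m = 280.7 km.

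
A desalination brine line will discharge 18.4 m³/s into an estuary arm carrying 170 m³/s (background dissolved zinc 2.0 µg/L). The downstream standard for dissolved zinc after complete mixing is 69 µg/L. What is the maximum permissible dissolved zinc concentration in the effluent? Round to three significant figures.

At the limit, (Qr·Cr + Qe·Cₑ)/(Qr + Qe) = 69:
Cₑ = (188.4·69 − 170.0·2.000) / 18.40 = 688.0 µg/L.

688 µg/L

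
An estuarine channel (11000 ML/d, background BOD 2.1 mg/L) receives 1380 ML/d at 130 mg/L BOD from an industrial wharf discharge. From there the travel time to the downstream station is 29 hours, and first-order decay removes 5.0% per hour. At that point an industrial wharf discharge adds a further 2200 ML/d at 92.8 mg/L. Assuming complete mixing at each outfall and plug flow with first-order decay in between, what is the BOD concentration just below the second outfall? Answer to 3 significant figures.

17.1 mg/L

Mixed concentration C = ΣQC/ΣQ = (11000·2.100 + 1380·130.0) / 12380 = 202500/12380 = 16.36 mg/L; combined flow 12380 ML/d.
5.0%/h lost → k = −ln(1 − 0.05) = 0.05129 h⁻¹.
Decay over the reach: 16.36·exp(−kt) = 16.36·0.2259 = 3.696 mg/L.
Second outfall: C = (12380·3.696 + 2200·92.80)/14580 = 17.14 mg/L.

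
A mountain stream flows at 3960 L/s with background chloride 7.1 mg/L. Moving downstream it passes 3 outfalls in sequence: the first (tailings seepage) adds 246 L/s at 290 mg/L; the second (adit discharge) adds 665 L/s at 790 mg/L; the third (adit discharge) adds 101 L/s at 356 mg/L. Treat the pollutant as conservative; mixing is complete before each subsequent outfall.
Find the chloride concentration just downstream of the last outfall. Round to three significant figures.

Below outfall 1: Q → 4206 L/s, C = (3960·7.100 + 246.0·290.0)/4206 = 23.65 mg/L.
Below outfall 2: Q → 4871 L/s, C = (4206·23.65 + 665.0·790.0)/4871 = 128.3 mg/L.
Below outfall 3: Q → 4972 L/s, C = (4871·128.3 + 101.0·356.0)/4972 = 132.9 mg/L.

133 mg/L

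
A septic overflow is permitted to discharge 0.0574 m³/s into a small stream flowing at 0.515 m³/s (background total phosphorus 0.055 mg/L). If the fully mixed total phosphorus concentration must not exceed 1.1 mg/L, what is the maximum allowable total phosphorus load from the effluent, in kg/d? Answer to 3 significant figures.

Mass balance at the limit: 0.5150·0.05500 + 0.05740·Cₑ = 0.5724·1.1 → Cₑ = 10.48 mg/L.
Load = 0.05740 m³/s × 10.48 g/m³ × 86 400 s/d = 51.95 kg/d.

52.0 kg/d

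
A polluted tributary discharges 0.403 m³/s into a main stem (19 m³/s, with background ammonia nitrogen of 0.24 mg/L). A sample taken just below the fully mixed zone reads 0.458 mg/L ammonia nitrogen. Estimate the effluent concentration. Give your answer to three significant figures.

10.7 mg/L

Mass balance: 19.00·0.2400 + 0.4030·Cₑ = 19.40·0.4580
→ Cₑ = (19.40·0.4580 − 19.00·0.2400) / 0.4030 = 10.74 mg/L.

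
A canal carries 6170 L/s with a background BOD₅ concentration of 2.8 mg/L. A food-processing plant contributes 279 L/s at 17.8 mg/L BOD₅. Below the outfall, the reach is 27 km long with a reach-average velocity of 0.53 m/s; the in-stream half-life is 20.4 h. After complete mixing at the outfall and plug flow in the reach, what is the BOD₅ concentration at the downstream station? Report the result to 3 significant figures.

2.13 mg/L

After mixing, C = (6170·2.800 + 279.0·17.80) / 6449 = 22240/6449 = 3.449 mg/L.
Travel time t = 27·1000 / 0.53 = 50940 s = 14.15 h.
Half-life 20.4 h → k = ln 2 / 20.4 = 0.03398 h⁻¹ = 0.8155 d⁻¹.
After decay, C = 3.449 × e^(−kt) = 3.449 × 0.6183 = 2.132 mg/L.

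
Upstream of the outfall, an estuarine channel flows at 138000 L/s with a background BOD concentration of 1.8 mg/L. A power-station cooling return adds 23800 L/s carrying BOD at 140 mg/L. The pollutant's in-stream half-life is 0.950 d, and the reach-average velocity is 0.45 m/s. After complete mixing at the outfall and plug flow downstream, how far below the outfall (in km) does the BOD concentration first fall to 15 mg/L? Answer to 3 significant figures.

After mixing, C = (138000·1.800 + 23800·140.0) / 161800 = 3580000/161800 = 22.13 mg/L.
Half-life 0.950 d → k = ln 2 / 0.950 = 0.7296 d⁻¹.
Set 22.13·exp(−k·t) = 15 → t = ln(22.13/15)/k = 46040 s = 12.79 h.
Distance = v·t = 0.45·46040 = 20720 m = 20.72 km.

20.7 km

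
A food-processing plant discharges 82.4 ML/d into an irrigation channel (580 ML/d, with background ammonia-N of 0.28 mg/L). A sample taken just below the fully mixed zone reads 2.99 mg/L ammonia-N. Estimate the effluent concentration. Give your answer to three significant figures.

22.1 mg/L

Mass balance: 580.0·0.2800 + 82.40·Cₑ = 662.4·2.990
→ Cₑ = (662.4·2.990 − 580.0·0.2800) / 82.40 = 22.07 mg/L.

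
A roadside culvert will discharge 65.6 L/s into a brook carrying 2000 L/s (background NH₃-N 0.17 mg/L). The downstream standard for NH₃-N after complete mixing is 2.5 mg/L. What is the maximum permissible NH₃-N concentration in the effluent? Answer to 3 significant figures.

At the limit, (Qr·Cr + Qe·Cₑ)/(Qr + Qe) = 2.5:
Cₑ = (2066·2.5 − 2000·0.1700) / 65.60 = 73.54 mg/L.

73.5 mg/L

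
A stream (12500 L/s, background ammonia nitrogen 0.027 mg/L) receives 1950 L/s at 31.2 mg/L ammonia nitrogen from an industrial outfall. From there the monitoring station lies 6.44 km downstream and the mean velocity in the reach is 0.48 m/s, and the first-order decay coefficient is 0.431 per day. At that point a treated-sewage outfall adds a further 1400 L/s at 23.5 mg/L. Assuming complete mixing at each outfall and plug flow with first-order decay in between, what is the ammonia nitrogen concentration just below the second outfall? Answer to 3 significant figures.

5.69 mg/L

Flow-weighted average: C = (12500·0.02700 + 1950·31.20) / 14450 = 61180/14450 = 4.234 mg/L; combined flow 14450 L/s.
Travel time t = 6.44·1000 / 0.48 = 13420 s = 3.727 h.
First-order decay: C = 4.234·exp(−k·t) = 4.234·0.9353 = 3.960 mg/L.
Second outfall: C = (14450·3.960 + 1400·23.50)/15850 = 5.686 mg/L.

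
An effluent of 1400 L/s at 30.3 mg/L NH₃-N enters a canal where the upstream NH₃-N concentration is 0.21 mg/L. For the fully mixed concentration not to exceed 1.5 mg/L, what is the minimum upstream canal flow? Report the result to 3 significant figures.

Set C_mix = 1.5: (Q·0.2100 + 1400·30.30) / (Q + 1400) = 1.5
→ Q = 1400·(30.30 − 1.5)/(1.5 − 0.2100) = 31260 L/s.

31300 L/s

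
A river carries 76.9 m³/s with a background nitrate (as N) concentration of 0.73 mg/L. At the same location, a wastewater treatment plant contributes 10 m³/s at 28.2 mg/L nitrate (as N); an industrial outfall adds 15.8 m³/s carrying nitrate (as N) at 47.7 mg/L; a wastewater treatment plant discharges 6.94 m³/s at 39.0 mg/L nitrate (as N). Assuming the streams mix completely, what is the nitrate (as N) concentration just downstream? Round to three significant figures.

12.4 mg/L

Conservation of mass: C = (76.90·0.7300 + 10.00·28.20 + 15.80·47.70 + 6.940·39.00) / 109.6 = 1362/109.6 = 12.43 mg/L.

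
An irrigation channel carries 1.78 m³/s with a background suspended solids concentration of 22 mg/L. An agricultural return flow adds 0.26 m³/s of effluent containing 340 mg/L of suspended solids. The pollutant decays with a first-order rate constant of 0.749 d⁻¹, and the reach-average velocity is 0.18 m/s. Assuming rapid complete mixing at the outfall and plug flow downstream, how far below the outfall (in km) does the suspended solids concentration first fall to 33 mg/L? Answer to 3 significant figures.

Flow-weighted average: C = (1.780·22.00 + 0.2600·340.0) / 2.040 = 127.6/2.040 = 62.53 mg/L.
Set 62.53·exp(−k·t) = 33 → t = ln(62.53/33)/k = 73730 s = 20.48 h.
Distance = v·t = 0.18·73730 = 13270 m = 13.27 km.

13.3 km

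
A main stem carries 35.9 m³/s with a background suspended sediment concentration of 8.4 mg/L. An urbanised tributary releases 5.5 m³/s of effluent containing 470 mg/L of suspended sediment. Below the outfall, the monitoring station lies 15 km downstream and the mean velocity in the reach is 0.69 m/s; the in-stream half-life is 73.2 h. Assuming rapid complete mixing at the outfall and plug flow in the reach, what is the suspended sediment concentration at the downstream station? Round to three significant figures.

Flow-weighted average: C = (35.90·8.400 + 5.500·470.0) / 41.40 = 2887/41.40 = 69.72 mg/L.
Travel time t = 15·1000 / 0.69 = 21740 s = 6.039 h.
Half-life 73.2 h → k = ln 2 / 73.2 = 0.009469 h⁻¹ = 0.2273 d⁻¹.
Applying C = C₀e^(−kt): 69.72 × 0.9444 = 65.85 mg/L.

65.8 mg/L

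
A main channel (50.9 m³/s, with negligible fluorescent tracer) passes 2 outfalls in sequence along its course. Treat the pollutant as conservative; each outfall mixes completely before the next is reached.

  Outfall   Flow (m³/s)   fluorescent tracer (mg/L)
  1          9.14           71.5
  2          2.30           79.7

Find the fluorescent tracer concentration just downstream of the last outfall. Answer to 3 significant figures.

13.4 mg/L

Outfall 1: combined Q = 60.04 m³/s; C = (50.90·0 + 9.140·71.50)/60.04 = 10.88 mg/L.
Outfall 2: combined Q = 62.34 m³/s; C = (60.04·10.88 + 2.300·79.70)/62.34 = 13.42 mg/L.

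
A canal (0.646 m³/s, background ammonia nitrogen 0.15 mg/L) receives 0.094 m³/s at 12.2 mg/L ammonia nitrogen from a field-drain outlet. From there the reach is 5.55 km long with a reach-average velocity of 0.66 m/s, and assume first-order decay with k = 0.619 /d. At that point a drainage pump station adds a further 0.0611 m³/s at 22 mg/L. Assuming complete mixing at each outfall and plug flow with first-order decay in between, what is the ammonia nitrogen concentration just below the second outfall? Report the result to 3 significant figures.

Flow-weighted average: C = (0.6460·0.1500 + 0.09400·12.20) / 0.7400 = 1.244/0.7400 = 1.681 mg/L; combined flow 0.7400 m³/s.
Travel time t = 5.55·1000 / 0.66 = 8409 s = 2.336 h.
Applying C = C₀e^(−kt): 1.681 × 0.9415 = 1.582 mg/L.
At the second outfall, C = (0.7400·1.582 + 0.06110·22.00) / (0.7400 + 0.06110) = 3.140 mg/L.

3.14 mg/L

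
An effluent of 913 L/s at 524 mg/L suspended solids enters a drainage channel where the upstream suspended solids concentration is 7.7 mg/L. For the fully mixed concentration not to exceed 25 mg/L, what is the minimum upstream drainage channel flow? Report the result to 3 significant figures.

Set C_mix = 25: (Q·7.700 + 913.0·524.0) / (Q + 913.0) = 25
→ Q = 913.0·(524.0 − 25)/(25 − 7.700) = 26330 L/s.

26300 L/s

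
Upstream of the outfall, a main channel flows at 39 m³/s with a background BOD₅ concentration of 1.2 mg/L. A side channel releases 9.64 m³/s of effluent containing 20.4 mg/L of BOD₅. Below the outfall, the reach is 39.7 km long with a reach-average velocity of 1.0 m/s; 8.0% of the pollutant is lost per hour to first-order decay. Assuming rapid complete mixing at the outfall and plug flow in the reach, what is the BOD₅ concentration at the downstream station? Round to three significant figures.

2.00 mg/L

After mixing, C = (39.00·1.200 + 9.640·20.40) / 48.64 = 243.5/48.64 = 5.005 mg/L.
Travel time t = 39.7·1000 / 1.0 = 39700 s = 11.03 h.
8.0%/h lost → k = −ln(1 − 0.08) = 0.08338 h⁻¹.
After decay, C = 5.005 × e^(−kt) = 5.005 × 0.3987 = 1.996 mg/L.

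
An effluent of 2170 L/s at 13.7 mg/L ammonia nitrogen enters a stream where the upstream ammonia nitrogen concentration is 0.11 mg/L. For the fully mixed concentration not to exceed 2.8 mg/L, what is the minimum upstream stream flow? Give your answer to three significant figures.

Set C_mix = 2.8: (Q·0.1100 + 2170·13.70) / (Q + 2170) = 2.8
→ Q = 2170·(13.70 − 2.8)/(2.8 − 0.1100) = 8793 L/s.

8790 L/s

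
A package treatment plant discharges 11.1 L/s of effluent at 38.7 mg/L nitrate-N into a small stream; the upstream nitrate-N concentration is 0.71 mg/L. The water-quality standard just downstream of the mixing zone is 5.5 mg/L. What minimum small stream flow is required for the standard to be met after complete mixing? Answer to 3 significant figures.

76.9 L/s

Set C_mix = 5.5: (Q·0.7100 + 11.10·38.70) / (Q + 11.10) = 5.5
→ Q = 11.10·(38.70 − 5.5)/(5.5 − 0.7100) = 76.94 L/s.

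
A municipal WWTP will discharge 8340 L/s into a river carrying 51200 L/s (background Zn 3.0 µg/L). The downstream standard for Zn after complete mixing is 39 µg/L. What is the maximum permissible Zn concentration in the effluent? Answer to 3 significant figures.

260 µg/L

At the limit, (Qr·Cr + Qe·Cₑ)/(Qr + Qe) = 39:
Cₑ = (59540·39 − 51200·3.000) / 8340 = 260.0 µg/L.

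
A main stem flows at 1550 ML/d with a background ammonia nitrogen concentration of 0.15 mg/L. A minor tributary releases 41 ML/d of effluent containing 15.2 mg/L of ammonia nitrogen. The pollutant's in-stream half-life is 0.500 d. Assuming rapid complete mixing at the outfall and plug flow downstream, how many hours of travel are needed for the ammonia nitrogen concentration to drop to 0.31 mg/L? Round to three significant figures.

9.54 h

Mixed concentration C = ΣQC/ΣQ = (1550·0.1500 + 41.00·15.20) / 1591 = 855.7/1591 = 0.5378 mg/L.
Half-life 0.500 d → k = ln 2 / 0.500 = 1.386 d⁻¹.
0.5378·exp(−k·t) = 0.31 → t = ln(0.5378/0.31)/k = 34340 s = 9.539 h.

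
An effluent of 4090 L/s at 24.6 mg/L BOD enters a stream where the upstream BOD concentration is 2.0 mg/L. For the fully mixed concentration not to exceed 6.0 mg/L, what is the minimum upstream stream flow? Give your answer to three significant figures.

19000 L/s

Set C_mix = 6.0: (Q·2.000 + 4090·24.60) / (Q + 4090) = 6.0
→ Q = 4090·(24.60 − 6.0)/(6.0 − 2.000) = 19020 L/s.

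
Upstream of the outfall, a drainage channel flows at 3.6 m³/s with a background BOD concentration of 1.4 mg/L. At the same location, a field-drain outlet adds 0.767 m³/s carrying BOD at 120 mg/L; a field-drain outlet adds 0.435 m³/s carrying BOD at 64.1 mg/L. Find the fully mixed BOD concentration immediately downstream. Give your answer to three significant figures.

After mixing, C = (3.600·1.400 + 0.7670·120.0 + 0.4350·64.10) / 4.802 = 125.0/4.802 = 26.02 mg/L.

26.0 mg/L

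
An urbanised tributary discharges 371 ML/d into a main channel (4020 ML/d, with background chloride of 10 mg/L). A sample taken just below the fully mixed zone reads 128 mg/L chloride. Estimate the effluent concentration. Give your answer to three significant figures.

Mass balance: 4020·10.00 + 371.0·Cₑ = 4391·128.0
→ Cₑ = (4391·128.0 − 4020·10.00) / 371.0 = 1407 mg/L.

1410 mg/L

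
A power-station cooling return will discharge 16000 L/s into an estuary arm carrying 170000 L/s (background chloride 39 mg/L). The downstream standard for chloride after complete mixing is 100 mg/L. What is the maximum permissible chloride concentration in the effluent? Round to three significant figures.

At the limit, (Qr·Cr + Qe·Cₑ)/(Qr + Qe) = 100:
Cₑ = (186000·100 − 170000·39.00) / 16000 = 748.1 mg/L.

748 mg/L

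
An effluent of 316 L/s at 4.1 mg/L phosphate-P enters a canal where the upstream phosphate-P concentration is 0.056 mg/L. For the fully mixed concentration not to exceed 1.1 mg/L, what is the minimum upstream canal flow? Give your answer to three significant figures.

908 L/s

Set C_mix = 1.1: (Q·0.05600 + 316.0·4.100) / (Q + 316.0) = 1.1
→ Q = 316.0·(4.100 − 1.1)/(1.1 − 0.05600) = 908.0 L/s.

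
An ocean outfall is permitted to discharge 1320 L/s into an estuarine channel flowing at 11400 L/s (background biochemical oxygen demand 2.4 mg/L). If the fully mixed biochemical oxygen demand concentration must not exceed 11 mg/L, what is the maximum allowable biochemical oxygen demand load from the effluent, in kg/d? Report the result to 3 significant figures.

Mass balance at the limit: 11400·2.400 + 1320·Cₑ = 12720·11 → Cₑ = 85.27 mg/L.
1320 L/s = 1.320 m³/s. Load = 1.320 m³/s × 85.27 g/m³ × 86 400 s/d = 9725 kg/d.

9730 kg/d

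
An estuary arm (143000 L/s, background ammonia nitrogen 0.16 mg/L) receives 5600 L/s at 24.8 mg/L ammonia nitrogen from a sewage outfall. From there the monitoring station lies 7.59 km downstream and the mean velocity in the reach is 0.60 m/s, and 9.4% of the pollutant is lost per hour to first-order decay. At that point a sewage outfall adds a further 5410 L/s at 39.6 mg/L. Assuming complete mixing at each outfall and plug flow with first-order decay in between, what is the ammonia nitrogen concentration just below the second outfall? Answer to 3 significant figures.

2.13 mg/L

Mixed concentration C = ΣQC/ΣQ = (143000·0.1600 + 5600·24.80) / 148600 = 161800/148600 = 1.089 mg/L; combined flow 148600 L/s.
Travel time t = 7.59·1000 / 0.60 = 12650 s = 3.514 h.
9.4%/h lost → k = −ln(1 − 0.094) = 0.09872 h⁻¹.
Applying C = C₀e^(−kt): 1.089 × 0.7069 = 0.7695 mg/L.
At the second outfall, C = (148600·0.7695 + 5410·39.60) / (148600 + 5410) = 2.134 mg/L.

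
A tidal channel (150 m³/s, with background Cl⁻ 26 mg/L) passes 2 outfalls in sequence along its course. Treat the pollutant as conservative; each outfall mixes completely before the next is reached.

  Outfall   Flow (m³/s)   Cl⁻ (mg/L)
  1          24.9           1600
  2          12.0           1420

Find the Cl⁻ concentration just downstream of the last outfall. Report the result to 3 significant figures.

Below outfall 1: Q → 174.9 m³/s, C = (150.0·26.00 + 24.90·1600)/174.9 = 250.1 mg/L.
Below outfall 2: Q → 186.9 m³/s, C = (174.9·250.1 + 12.00·1420)/186.9 = 325.2 mg/L.

325 mg/L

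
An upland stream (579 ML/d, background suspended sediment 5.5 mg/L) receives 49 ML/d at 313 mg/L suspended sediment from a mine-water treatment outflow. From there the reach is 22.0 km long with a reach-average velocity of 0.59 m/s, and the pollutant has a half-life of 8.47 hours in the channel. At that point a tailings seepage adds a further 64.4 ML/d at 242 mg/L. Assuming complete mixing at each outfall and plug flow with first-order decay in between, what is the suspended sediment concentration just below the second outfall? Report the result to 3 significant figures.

Mixed concentration C = ΣQC/ΣQ = (579.0·5.500 + 49.00·313.0) / 628.0 = 18520/628.0 = 29.49 mg/L; combined flow 628.0 ML/d.
Travel time t = 22.0·1000 / 0.59 = 37290 s = 10.36 h.
Half-life 8.47 h → k = ln 2 / 8.47 = 0.08184 h⁻¹ = 1.964 d⁻¹.
Decay over the reach: 29.49·exp(−kt) = 29.49·0.4284 = 12.64 mg/L.
At the second outfall, C = (628.0·12.64 + 64.40·242.0) / (628.0 + 64.40) = 33.97 mg/L.

34.0 mg/L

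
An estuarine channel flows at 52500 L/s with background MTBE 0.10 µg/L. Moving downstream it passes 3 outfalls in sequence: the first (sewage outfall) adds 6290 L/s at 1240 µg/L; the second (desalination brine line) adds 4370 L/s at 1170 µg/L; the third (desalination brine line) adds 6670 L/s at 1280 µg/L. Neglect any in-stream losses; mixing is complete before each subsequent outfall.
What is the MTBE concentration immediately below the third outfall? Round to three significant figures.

307 µg/L

Below outfall 1: Q → 58790 L/s, C = (52500·0.1000 + 6290·1240)/58790 = 132.8 µg/L.
Below outfall 2: Q → 63160 L/s, C = (58790·132.8 + 4370·1170)/63160 = 204.5 µg/L.
Below outfall 3: Q → 69830 L/s, C = (63160·204.5 + 6670·1280)/69830 = 307.3 µg/L.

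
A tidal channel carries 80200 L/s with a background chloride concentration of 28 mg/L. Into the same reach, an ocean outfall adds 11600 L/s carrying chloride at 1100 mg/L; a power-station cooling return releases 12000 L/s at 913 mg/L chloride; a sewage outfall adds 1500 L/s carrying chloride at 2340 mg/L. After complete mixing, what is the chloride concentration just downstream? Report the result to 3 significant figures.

Mass balance: C = (80200·28.00 + 11600·1100 + 12000·913.0 + 1500·2340) / 105300 = 29470000/105300 = 279.9 mg/L.

280 mg/L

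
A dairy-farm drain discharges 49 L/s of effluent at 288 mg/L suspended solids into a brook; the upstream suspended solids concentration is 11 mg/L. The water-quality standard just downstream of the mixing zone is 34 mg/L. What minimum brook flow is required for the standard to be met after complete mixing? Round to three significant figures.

541 L/s

Set C_mix = 34: (Q·11.00 + 49.00·288.0) / (Q + 49.00) = 34
→ Q = 49.00·(288.0 − 34)/(34 − 11.00) = 541.1 L/s.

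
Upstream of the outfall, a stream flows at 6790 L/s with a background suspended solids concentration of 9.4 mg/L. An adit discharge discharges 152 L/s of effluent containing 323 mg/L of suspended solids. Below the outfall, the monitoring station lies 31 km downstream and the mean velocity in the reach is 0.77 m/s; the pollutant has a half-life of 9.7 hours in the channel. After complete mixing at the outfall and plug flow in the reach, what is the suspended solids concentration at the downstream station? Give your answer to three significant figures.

Mixed concentration C = ΣQC/ΣQ = (6790·9.400 + 152.0·323.0) / 6942 = 112900/6942 = 16.27 mg/L.
Travel time t = 31·1000 / 0.77 = 40260 s = 11.18 h.
Half-life 9.7 h → k = ln 2 / 9.7 = 0.07146 h⁻¹ = 1.715 d⁻¹.
First-order decay: C = 16.27·exp(−k·t) = 16.27·0.4497 = 7.315 mg/L.

7.32 mg/L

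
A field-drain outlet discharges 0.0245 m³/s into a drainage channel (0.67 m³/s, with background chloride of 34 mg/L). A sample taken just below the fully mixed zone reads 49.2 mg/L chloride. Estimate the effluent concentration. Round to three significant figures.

465 mg/L

Mass balance: 0.6700·34.00 + 0.02450·Cₑ = 0.6945·49.20
→ Cₑ = (0.6945·49.20 − 0.6700·34.00) / 0.02450 = 464.9 mg/L.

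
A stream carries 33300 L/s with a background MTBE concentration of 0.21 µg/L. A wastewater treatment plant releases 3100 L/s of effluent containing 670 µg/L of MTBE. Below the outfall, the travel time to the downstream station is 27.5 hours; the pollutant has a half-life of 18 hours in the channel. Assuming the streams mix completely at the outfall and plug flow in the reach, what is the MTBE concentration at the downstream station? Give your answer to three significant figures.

Mixed concentration C = ΣQC/ΣQ = (33300·0.2100 + 3100·670.0) / 36400 = 2084000/36400 = 57.25 µg/L.
Half-life 18 h → k = ln 2 / 18 = 0.03851 h⁻¹ = 0.9242 d⁻¹.
Decay over the reach: 57.25·exp(−kt) = 57.25·0.3468 = 19.86 µg/L.

19.9 µg/L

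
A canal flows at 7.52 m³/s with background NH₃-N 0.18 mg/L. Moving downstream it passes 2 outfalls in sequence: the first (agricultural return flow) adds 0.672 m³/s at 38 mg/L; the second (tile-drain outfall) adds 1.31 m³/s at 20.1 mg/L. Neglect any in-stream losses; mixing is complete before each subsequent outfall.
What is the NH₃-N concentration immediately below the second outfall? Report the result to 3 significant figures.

5.60 mg/L

Below outfall 1: Q → 8.192 m³/s, C = (7.520·0.1800 + 0.6720·38.00)/8.192 = 3.282 mg/L.
Below outfall 2: Q → 9.502 m³/s, C = (8.192·3.282 + 1.310·20.10)/9.502 = 5.601 mg/L.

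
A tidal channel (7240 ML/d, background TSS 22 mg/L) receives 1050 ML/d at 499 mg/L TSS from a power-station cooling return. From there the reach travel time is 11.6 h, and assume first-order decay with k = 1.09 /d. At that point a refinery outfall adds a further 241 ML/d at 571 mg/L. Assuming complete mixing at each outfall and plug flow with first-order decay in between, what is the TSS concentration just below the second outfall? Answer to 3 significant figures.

63.4 mg/L

Flow-weighted average: C = (7240·22.00 + 1050·499.0) / 8290 = 683200/8290 = 82.42 mg/L; combined flow 8290 ML/d.
Decay over the reach: 82.42·exp(−kt) = 82.42·0.5905 = 48.66 mg/L.
At the second outfall, C = (8290·48.66 + 241.0·571.0) / (8290 + 241.0) = 63.42 mg/L.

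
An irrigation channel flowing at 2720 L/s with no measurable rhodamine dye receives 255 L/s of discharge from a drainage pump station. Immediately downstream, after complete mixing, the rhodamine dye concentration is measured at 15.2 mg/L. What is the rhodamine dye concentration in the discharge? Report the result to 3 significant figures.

Mass balance: 2720·0 + 255.0·Cₑ = 2975·15.20
→ Cₑ = (2975·15.20 − 2720·0) / 255.0 = 177.3 mg/L.

177 mg/L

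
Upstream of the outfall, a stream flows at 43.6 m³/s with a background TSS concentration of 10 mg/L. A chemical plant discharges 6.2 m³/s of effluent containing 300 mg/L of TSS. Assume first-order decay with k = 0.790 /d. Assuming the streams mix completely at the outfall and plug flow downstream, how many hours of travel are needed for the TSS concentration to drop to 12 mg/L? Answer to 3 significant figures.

40.9 h

Conservation of mass: C = (43.60·10.00 + 6.200·300.0) / 49.80 = 2296/49.80 = 46.10 mg/L.
46.10·exp(−k·t) = 12 → t = ln(46.10/12)/k = 147200 s = 40.89 h.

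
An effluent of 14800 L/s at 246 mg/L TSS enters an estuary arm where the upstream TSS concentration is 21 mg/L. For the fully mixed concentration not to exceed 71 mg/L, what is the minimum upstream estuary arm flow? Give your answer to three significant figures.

Set C_mix = 71: (Q·21.00 + 14800·246.0) / (Q + 14800) = 71
→ Q = 14800·(246.0 − 71)/(71 − 21.00) = 51800 L/s.

51800 L/s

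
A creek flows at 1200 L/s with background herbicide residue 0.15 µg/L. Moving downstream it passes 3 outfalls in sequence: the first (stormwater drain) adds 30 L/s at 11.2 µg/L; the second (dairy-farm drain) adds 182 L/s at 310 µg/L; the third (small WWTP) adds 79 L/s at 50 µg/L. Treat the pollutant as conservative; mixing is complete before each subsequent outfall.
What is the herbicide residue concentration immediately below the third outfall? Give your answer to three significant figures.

40.8 µg/L

Below outfall 1: Q → 1230 L/s, C = (1200·0.1500 + 30.00·11.20)/1230 = 0.4195 µg/L.
Below outfall 2: Q → 1412 L/s, C = (1230·0.4195 + 182.0·310.0)/1412 = 40.32 µg/L.
Below outfall 3: Q → 1491 L/s, C = (1412·40.32 + 79.00·50.00)/1491 = 40.84 µg/L.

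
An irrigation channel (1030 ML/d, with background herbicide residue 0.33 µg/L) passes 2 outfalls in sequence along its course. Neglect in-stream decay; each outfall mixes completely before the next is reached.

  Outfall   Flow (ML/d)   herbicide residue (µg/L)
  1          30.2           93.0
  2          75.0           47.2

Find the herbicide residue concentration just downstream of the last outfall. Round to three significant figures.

After outfall 1: Q = 1030 + 30.20 = 1060 ML/d; C = (1030·0.3300 + 30.20·93.00)/1060 = 2.970 µg/L.
After outfall 2: Q = 1060 + 75.00 = 1135 ML/d; C = (1060·2.970 + 75.00·47.20)/1135 = 5.892 µg/L.

5.89 µg/L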